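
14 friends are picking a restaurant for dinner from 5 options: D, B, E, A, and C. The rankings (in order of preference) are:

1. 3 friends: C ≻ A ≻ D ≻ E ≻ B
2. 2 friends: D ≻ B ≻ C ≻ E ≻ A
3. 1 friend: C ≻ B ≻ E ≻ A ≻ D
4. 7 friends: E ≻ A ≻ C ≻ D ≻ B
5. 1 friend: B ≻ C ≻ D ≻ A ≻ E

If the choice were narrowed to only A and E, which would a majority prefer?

Voters preferring A to E: 4; preferring E to A: 10.
E wins the head-to-head.

E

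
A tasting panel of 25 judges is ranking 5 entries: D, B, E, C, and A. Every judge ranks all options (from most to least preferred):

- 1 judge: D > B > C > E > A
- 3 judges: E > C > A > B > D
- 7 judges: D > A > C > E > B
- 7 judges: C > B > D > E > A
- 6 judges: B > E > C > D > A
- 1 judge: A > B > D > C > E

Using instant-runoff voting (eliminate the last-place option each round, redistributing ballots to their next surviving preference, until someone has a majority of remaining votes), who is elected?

C

Round 1: D 8, B 6, E 3, C 7, A 1. Eliminate A.
Round 2: D 8, B 7, E 3, C 7. Eliminate E.
Round 3: D 8, B 7, C 10. Eliminate B.
Round 4: D 9, C 16. C has a majority.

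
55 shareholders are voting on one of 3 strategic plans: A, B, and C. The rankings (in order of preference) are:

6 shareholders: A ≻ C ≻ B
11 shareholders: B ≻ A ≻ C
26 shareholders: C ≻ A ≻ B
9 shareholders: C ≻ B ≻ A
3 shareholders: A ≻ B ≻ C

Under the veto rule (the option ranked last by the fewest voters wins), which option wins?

A

Last-place votes: A 9, B 32, C 14.
A is ranked last by the fewest voters, so A wins.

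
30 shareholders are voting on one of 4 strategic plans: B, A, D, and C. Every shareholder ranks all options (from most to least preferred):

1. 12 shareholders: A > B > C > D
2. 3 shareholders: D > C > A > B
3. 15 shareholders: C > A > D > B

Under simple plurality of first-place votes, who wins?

C

First-place votes: B 0, A 12, D 3, C 15.
C has the most first-place votes.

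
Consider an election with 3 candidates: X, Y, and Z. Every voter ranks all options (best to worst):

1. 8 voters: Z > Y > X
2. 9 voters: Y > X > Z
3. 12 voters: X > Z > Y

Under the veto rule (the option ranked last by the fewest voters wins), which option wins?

X

Last-place votes: X 8, Y 12, Z 9.
X is ranked last by the fewest voters, so X wins.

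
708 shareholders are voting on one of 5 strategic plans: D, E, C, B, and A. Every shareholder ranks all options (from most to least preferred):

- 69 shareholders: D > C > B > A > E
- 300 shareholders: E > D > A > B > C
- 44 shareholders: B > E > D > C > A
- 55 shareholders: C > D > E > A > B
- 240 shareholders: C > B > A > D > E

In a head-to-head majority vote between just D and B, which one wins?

Voters preferring D to B: 424; preferring B to D: 284.
D wins the head-to-head.

D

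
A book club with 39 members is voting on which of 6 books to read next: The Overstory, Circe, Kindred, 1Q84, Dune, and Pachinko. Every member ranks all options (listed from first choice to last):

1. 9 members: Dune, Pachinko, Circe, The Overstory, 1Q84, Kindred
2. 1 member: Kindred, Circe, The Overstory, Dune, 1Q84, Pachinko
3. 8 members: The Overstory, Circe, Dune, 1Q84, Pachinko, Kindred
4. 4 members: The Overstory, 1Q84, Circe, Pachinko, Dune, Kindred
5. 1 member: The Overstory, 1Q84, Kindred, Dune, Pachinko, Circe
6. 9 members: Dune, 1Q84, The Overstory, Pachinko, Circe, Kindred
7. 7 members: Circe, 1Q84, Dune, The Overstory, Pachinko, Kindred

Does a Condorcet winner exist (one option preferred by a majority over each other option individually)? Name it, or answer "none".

Checking pairwise contests:
Dune beats The Overstory 25–14.
The Overstory beats Circe 22–17.
The Overstory beats Kindred 38–1.
The Overstory beats 1Q84 23–16.
Circe beats Dune 20–19.
The Overstory beats Pachinko 30–9.
Every option loses at least one head-to-head, so there is no Condorcet winner.

none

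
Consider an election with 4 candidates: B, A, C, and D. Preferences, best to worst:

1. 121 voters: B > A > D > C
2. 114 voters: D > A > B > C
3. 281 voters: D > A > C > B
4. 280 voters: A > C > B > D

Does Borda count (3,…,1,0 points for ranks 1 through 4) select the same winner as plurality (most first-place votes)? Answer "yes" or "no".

Borda — scores: B 757, A 1872, C 841, D 1306. Winner: A.
Plurality — first-place votes: B 121, A 280, C 0, D 395. Winner: D.
The two methods disagree.

no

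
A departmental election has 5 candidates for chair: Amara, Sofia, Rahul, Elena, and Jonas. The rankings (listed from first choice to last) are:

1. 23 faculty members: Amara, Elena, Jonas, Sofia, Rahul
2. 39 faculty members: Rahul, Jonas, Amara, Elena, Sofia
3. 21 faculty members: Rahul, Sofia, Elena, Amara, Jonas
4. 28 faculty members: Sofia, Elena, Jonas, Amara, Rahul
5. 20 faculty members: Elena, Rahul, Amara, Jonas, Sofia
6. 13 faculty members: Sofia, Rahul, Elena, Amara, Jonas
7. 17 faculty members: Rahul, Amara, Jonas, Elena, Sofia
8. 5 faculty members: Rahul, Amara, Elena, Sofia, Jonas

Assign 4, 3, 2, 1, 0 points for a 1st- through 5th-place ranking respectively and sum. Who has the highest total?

Rahul

Amara: 23·4 + 39·2 + 21·1 + 28·1 + 20·2 + 13·1 + 17·3 + 5·3 = 338
Sofia: 23·1 + 39·0 + 21·3 + 28·4 + 20·0 + 13·4 + 17·0 + 5·1 = 255
Rahul: 23·0 + 39·4 + 21·4 + 28·0 + 20·3 + 13·3 + 17·4 + 5·4 = 427
Elena: 23·3 + 39·1 + 21·2 + 28·3 + 20·4 + 13·2 + 17·1 + 5·2 = 367
Jonas: 23·2 + 39·3 + 21·0 + 28·2 + 20·1 + 13·0 + 17·2 + 5·0 = 273
Rahul has the highest Borda score (427).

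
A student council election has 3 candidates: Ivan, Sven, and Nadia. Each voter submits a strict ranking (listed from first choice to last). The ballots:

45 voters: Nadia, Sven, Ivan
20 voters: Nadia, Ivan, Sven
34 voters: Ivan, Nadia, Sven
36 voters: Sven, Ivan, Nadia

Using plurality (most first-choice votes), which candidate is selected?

First-place votes: Ivan 34, Sven 36, Nadia 65.
Nadia has the most first-place votes.

Nadia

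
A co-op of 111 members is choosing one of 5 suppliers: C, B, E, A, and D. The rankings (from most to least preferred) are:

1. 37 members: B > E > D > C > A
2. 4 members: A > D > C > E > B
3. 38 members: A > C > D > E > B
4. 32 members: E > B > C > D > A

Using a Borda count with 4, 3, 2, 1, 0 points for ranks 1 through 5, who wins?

E

C: 37·1 + 4·2 + 38·3 + 32·2 = 223
B: 37·4 + 4·0 + 38·0 + 32·3 = 244
E: 37·3 + 4·1 + 38·1 + 32·4 = 281
A: 37·0 + 4·4 + 38·4 + 32·0 = 168
D: 37·2 + 4·3 + 38·2 + 32·1 = 194
E has the highest Borda score (281).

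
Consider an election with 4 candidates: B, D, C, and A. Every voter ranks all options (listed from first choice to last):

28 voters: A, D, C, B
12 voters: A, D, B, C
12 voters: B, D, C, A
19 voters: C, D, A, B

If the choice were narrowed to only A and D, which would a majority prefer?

A

Voters preferring A to D: 40; preferring D to A: 31.
A wins the head-to-head.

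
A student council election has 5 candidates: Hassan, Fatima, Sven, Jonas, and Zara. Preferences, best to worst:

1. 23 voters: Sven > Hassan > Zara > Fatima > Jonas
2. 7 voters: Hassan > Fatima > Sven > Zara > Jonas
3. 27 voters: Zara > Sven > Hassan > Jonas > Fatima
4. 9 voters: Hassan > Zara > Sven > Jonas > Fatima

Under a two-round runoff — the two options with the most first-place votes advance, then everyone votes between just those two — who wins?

Round 1 first-place votes: Hassan 16, Fatima 0, Sven 23, Jonas 0, Zara 27.
Zara and Sven advance.
Runoff: Zara is preferred to Sven by 36 voters; Sven by 30.
Zara wins the runoff.

Zara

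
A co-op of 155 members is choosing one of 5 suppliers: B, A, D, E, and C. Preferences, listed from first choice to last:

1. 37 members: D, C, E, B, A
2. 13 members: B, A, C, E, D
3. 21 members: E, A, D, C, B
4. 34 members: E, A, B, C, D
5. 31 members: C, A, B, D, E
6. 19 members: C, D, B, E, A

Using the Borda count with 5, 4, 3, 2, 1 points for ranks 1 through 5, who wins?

B: 37·2 + 13·5 + 21·1 + 34·3 + 31·3 + 19·3 = 412
A: 37·1 + 13·4 + 21·4 + 34·4 + 31·4 + 19·1 = 452
D: 37·5 + 13·1 + 21·3 + 34·1 + 31·2 + 19·4 = 433
E: 37·3 + 13·2 + 21·5 + 34·5 + 31·1 + 19·2 = 481
C: 37·4 + 13·3 + 21·2 + 34·2 + 31·5 + 19·5 = 547
C has the highest Borda score (547).

C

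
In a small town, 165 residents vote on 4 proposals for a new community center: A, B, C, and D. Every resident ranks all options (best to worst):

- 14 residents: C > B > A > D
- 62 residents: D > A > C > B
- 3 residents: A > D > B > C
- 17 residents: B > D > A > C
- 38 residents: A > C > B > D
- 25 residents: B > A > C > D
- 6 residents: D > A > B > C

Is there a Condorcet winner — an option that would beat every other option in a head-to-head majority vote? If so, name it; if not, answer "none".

Checking pairwise contests:
D beats A 85–80.
A beats B 109–56.
A beats C 151–14.
B beats D 94–71.
Every option loses at least one head-to-head, so there is no Condorcet winner.

none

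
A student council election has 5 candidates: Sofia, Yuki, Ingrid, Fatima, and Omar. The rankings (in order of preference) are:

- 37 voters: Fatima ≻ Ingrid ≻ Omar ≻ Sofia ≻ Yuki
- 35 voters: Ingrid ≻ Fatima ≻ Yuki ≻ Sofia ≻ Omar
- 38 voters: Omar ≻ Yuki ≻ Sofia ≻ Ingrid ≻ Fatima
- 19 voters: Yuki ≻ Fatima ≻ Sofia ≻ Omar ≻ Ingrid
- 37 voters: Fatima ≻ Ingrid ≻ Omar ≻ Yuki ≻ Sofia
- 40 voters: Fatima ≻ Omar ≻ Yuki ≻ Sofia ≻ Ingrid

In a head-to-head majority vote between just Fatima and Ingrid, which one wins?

Fatima

Voters preferring Fatima to Ingrid: 133; preferring Ingrid to Fatima: 73.
Fatima wins the head-to-head.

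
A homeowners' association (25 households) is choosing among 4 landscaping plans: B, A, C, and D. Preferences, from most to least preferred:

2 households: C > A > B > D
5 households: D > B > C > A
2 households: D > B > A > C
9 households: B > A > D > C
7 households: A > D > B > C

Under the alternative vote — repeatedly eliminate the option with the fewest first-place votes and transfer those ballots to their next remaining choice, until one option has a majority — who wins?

B

Round 1: B 9, A 7, C 2, D 7. Eliminate C.
Round 2: B 9, A 9, D 7. Eliminate D.
Round 3: B 16, A 9. B has a majority.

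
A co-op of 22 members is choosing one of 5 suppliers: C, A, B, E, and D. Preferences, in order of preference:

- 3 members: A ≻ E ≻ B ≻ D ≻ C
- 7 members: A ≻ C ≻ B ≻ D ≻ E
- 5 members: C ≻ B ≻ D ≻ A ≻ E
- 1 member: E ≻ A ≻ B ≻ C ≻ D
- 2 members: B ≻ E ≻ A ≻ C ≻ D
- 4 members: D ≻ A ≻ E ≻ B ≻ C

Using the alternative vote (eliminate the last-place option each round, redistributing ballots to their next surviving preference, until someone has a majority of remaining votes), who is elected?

A

Round 1: C 5, A 10, B 2, E 1, D 4. Eliminate E.
Round 2: C 5, A 11, B 2, D 4. Eliminate B.
Round 3: C 5, A 13, D 4. A has a majority.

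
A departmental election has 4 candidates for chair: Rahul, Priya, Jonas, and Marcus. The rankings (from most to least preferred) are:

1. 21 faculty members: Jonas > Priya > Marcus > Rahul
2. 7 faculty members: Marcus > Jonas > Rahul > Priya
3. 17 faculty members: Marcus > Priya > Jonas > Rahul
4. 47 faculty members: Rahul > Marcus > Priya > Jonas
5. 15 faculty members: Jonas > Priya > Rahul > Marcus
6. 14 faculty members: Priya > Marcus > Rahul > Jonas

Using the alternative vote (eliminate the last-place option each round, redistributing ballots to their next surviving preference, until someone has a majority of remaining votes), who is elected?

Round 1: Rahul 47, Priya 14, Jonas 36, Marcus 24. Eliminate Priya.
Round 2: Rahul 47, Jonas 36, Marcus 38. Eliminate Jonas.
Round 3: Rahul 62, Marcus 59. Rahul has a majority.

Rahul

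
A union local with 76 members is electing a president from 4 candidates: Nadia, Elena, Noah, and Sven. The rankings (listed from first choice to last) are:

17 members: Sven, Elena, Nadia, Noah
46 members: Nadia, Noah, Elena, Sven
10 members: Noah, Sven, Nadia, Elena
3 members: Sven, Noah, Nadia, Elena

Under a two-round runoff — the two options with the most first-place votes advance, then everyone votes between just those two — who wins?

Round 1 first-place votes: Nadia 46, Elena 0, Noah 10, Sven 20.
Nadia and Sven advance.
Runoff: Nadia is preferred to Sven by 46 voters; Sven by 30.
Nadia wins the runoff.

Nadia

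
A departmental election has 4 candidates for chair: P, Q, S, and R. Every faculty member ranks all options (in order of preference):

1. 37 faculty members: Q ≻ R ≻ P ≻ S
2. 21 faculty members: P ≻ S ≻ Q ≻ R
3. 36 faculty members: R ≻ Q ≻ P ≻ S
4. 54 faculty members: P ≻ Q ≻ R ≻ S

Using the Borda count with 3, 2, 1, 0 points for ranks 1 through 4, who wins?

Q

P: 37·1 + 21·3 + 36·1 + 54·3 = 298
Q: 37·3 + 21·1 + 36·2 + 54·2 = 312
S: 37·0 + 21·2 + 36·0 + 54·0 = 42
R: 37·2 + 21·0 + 36·3 + 54·1 = 236
Q has the highest Borda score (312).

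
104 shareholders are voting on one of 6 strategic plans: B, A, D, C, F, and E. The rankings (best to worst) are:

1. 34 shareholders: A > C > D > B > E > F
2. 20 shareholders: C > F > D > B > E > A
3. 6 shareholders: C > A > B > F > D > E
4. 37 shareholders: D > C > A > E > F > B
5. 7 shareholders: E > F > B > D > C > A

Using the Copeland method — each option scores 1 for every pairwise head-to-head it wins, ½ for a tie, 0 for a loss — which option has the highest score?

B: beats E; loses to A, D, C, and F → score 1.
A: beats B, F, and E; loses to D and C → score 3.
D: beats B, A, F, and E; loses to C → score 4.
C: beats B, A, D, F, and E → score 5.
F: beats B; loses to A, D, C, and E → score 1.
E: beats F; loses to B, A, D, and C → score 1.
C has the best pairwise record.

C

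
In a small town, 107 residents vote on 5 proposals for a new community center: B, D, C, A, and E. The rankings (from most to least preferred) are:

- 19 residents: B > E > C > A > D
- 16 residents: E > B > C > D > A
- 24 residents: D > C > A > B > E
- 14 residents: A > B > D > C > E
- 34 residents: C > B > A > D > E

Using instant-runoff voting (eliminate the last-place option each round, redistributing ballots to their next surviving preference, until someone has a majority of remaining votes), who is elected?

C

Round 1: B 19, D 24, C 34, A 14, E 16. Eliminate A.
Round 2: B 33, D 24, C 34, E 16. Eliminate E.
Round 3: B 49, D 24, C 34. Eliminate D.
Round 4: B 49, C 58. C has a majority.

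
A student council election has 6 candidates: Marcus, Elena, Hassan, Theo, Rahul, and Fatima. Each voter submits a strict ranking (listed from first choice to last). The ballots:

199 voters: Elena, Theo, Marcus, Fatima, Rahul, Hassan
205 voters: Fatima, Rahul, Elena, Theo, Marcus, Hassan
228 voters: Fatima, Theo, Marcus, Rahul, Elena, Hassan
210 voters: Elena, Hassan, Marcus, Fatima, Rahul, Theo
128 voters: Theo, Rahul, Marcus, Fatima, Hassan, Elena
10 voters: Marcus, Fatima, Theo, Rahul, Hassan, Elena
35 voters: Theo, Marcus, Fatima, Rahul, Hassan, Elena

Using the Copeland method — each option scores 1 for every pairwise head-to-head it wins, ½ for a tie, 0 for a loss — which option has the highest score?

Marcus: beats Hassan, Rahul, and Fatima; loses to Elena and Theo → score 3.
Elena: beats Marcus, Hassan, and Theo; loses to Rahul and Fatima → score 3.
Hassan: loses to Marcus, Elena, Theo, Rahul, and Fatima → score 0.
Theo: beats Marcus, Hassan, and Rahul; loses to Elena and Fatima → score 3.
Rahul: beats Elena and Hassan; loses to Marcus, Theo, and Fatima → score 2.
Fatima: beats Elena, Hassan, Theo, and Rahul; loses to Marcus → score 4.
Fatima has the best pairwise record.

Fatima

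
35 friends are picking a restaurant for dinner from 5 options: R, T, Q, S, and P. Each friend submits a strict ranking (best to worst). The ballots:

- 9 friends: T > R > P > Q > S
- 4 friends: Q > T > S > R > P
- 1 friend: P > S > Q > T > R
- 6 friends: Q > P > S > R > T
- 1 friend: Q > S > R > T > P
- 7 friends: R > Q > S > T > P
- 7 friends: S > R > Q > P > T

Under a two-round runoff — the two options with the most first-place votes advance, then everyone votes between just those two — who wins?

Round 1 first-place votes: R 7, T 9, Q 11, S 7, P 1.
Q and T advance.
Runoff: Q is preferred to T by 26 voters; T by 9.
Q wins the runoff.

Q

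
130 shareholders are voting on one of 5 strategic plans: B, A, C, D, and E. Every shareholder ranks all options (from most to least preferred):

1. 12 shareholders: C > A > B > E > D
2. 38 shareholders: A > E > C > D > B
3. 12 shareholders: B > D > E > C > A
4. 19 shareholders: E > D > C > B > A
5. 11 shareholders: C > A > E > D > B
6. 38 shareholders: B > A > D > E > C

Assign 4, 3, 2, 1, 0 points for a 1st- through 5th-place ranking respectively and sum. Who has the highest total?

A

B: 12·2 + 38·0 + 12·4 + 19·1 + 11·0 + 38·4 = 243
A: 12·3 + 38·4 + 12·0 + 19·0 + 11·3 + 38·3 = 335
C: 12·4 + 38·2 + 12·1 + 19·2 + 11·4 + 38·0 = 218
D: 12·0 + 38·1 + 12·3 + 19·3 + 11·1 + 38·2 = 218
E: 12·1 + 38·3 + 12·2 + 19·4 + 11·2 + 38·1 = 286
A has the highest Borda score (335).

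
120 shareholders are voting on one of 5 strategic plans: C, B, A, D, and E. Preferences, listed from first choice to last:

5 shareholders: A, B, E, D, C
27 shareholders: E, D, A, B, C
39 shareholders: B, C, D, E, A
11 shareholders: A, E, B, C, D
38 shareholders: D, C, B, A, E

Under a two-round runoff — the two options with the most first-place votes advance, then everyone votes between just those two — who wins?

D

Round 1 first-place votes: C 0, B 39, A 16, D 38, E 27.
B and D advance.
Runoff: B is preferred to D by 55 voters; D by 65.
D wins the runoff.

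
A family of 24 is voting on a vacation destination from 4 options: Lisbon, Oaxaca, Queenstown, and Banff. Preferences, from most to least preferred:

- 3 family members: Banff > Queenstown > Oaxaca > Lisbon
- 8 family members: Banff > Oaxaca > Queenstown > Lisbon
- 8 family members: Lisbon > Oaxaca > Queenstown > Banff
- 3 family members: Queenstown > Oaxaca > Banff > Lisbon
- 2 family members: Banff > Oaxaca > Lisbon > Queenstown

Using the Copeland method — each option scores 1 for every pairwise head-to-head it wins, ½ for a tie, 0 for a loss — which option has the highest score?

Lisbon: loses to Oaxaca, Queenstown, and Banff → score 0.
Oaxaca: beats Lisbon and Queenstown; loses to Banff → score 2.
Queenstown: beats Lisbon; loses to Oaxaca and Banff → score 1.
Banff: beats Lisbon, Oaxaca, and Queenstown → score 3.
Banff has the best pairwise record.

Banff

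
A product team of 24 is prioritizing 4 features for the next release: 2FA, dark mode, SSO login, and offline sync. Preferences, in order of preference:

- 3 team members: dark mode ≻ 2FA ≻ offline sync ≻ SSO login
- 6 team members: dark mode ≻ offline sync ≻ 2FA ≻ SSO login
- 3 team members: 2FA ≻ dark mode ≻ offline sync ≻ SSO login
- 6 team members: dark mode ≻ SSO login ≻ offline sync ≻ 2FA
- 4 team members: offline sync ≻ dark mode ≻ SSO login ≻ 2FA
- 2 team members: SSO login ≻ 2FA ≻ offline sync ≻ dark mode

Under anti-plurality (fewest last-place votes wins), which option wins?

offline sync

Last-place votes: 2FA 10, dark mode 2, SSO login 12, offline sync 0.
offline sync is ranked last by the fewest voters, so offline sync wins.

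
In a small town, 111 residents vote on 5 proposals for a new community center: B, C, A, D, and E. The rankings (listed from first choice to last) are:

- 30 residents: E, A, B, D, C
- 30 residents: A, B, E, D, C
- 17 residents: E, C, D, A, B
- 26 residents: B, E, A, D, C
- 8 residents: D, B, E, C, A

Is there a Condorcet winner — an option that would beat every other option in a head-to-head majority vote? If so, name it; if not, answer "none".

Checking pairwise contests:
A beats B 77–34.
B beats C 94–17.
E beats A 81–30.
B beats D 86–25.
B beats E 64–47.
Every option loses at least one head-to-head, so there is no Condorcet winner.

none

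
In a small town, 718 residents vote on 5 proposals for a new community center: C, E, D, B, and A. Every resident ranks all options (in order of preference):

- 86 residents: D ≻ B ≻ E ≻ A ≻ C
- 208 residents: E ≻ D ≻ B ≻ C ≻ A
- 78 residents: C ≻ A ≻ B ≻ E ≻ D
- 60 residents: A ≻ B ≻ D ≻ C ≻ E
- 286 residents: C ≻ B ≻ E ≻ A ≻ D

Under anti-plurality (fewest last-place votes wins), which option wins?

B

Last-place votes: C 86, E 60, D 364, B 0, A 208.
B is ranked last by the fewest voters, so B wins.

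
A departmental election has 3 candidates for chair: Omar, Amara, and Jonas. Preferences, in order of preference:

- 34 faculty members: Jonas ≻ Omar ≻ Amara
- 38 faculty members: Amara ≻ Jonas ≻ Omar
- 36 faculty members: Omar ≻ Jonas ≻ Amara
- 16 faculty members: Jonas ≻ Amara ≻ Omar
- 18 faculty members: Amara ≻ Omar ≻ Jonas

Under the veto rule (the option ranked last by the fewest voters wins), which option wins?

Last-place votes: Omar 54, Amara 70, Jonas 18.
Jonas is ranked last by the fewest voters, so Jonas wins.

Jonas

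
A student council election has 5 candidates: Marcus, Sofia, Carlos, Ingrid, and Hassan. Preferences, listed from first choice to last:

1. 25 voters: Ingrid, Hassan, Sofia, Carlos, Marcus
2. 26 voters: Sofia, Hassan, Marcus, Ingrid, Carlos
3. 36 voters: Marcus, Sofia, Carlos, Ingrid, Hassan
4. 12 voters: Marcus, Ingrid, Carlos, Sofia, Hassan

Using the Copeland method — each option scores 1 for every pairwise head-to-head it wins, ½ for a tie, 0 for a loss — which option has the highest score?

Marcus: beats Carlos and Ingrid; loses to Sofia and Hassan → score 2.
Sofia: beats Marcus, Carlos, Ingrid, and Hassan → score 4.
Carlos: loses to Marcus, Sofia, Ingrid, and Hassan → score 0.
Ingrid: beats Carlos and Hassan; loses to Marcus and Sofia → score 2.
Hassan: beats Marcus and Carlos; loses to Sofia and Ingrid → score 2.
Sofia has the best pairwise record.

Sofia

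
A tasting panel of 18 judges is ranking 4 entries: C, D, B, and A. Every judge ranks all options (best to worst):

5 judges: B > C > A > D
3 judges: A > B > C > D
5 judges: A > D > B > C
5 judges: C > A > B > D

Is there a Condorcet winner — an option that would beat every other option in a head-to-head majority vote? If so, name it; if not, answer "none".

Checking pairwise contests:
B beats C 13–5.
C beats D 13–5.
A beats B 13–5.
C beats A 10–8.
Every option loses at least one head-to-head, so there is no Condorcet winner.

none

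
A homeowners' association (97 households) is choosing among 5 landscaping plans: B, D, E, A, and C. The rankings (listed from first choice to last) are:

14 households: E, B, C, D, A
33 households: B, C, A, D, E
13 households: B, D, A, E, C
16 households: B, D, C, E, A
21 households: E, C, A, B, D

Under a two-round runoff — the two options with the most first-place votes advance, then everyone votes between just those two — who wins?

Round 1 first-place votes: B 62, D 0, E 35, A 0, C 0.
B and E advance.
Runoff: B is preferred to E by 62 voters; E by 35.
B wins the runoff.

B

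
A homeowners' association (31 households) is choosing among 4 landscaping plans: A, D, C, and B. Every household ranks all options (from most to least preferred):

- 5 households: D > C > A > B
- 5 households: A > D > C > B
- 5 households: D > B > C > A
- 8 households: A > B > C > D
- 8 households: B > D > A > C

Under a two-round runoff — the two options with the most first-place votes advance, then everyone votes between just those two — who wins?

Round 1 first-place votes: A 13, D 10, C 0, B 8.
A and D advance.
Runoff: A is preferred to D by 13 voters; D by 18.
D wins the runoff.

D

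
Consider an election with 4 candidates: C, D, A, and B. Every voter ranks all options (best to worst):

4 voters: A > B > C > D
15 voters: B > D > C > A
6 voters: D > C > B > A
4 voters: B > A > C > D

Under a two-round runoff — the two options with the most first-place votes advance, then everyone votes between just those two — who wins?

Round 1 first-place votes: C 0, D 6, A 4, B 19.
B and D advance.
Runoff: B is preferred to D by 23 voters; D by 6.
B wins the runoff.

B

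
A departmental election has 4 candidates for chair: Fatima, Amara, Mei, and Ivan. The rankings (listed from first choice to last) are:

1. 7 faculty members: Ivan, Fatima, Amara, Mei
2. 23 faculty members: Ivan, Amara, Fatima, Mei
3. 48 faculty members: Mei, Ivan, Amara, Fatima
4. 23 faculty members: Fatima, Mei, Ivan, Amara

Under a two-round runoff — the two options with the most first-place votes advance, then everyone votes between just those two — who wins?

Mei

Round 1 first-place votes: Fatima 23, Amara 0, Mei 48, Ivan 30.
Mei and Ivan advance.
Runoff: Mei is preferred to Ivan by 71 voters; Ivan by 30.
Mei wins the runoff.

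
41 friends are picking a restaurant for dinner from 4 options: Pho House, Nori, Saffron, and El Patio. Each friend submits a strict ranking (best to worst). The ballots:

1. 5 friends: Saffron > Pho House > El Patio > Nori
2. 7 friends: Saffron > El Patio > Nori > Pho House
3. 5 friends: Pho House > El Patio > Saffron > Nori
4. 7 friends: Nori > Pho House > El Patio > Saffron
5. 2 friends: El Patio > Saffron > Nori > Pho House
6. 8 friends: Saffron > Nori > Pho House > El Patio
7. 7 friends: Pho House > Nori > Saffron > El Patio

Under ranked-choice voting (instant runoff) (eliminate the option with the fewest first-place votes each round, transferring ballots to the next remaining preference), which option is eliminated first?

El Patio

Round 1: Pho House 12, Nori 7, Saffron 20, El Patio 2. Eliminate El Patio.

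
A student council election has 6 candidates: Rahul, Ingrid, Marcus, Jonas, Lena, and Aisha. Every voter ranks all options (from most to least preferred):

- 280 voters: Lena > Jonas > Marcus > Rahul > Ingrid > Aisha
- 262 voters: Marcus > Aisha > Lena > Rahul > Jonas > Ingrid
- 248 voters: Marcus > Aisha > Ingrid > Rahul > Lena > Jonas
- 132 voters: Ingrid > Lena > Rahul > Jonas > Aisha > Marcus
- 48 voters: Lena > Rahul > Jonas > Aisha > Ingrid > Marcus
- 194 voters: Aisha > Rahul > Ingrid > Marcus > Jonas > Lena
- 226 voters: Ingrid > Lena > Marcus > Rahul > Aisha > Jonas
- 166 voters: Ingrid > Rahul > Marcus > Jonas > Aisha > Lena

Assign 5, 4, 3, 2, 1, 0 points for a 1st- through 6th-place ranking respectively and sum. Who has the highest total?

Marcus

Rahul: 280·2 + 262·2 + 248·2 + 132·3 + 48·4 + 194·4 + 226·2 + 166·4 = 4060
Ingrid: 280·1 + 262·0 + 248·3 + 132·5 + 48·1 + 194·3 + 226·5 + 166·5 = 4274
Marcus: 280·3 + 262·5 + 248·5 + 132·0 + 48·0 + 194·2 + 226·3 + 166·3 = 4954
Jonas: 280·4 + 262·1 + 248·0 + 132·2 + 48·3 + 194·1 + 226·0 + 166·2 = 2316
Lena: 280·5 + 262·3 + 248·1 + 132·4 + 48·5 + 194·0 + 226·4 + 166·0 = 4106
Aisha: 280·0 + 262·4 + 248·4 + 132·1 + 48·2 + 194·5 + 226·1 + 166·1 = 3630
Marcus has the highest Borda score (4954).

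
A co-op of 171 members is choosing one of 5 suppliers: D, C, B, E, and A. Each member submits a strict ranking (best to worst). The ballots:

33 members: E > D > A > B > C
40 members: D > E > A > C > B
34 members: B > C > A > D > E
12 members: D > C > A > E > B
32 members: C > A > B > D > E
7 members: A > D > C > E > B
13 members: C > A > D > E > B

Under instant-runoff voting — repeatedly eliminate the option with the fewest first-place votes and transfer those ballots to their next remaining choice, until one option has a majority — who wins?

D

Round 1: D 52, C 45, B 34, E 33, A 7. Eliminate A.
Round 2: D 59, C 45, B 34, E 33. Eliminate E.
Round 3: D 92, C 45, B 34. D has a majority.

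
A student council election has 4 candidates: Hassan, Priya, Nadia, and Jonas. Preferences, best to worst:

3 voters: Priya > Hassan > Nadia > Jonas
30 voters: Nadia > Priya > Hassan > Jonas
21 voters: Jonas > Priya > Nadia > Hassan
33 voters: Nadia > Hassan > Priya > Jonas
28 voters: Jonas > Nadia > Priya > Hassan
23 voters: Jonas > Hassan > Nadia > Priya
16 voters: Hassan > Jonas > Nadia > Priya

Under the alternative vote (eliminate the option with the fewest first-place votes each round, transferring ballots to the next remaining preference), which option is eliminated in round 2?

Hassan

Round 1: Hassan 16, Priya 3, Nadia 63, Jonas 72. Eliminate Priya.
Round 2: Hassan 19, Nadia 63, Jonas 72. Eliminate Hassan.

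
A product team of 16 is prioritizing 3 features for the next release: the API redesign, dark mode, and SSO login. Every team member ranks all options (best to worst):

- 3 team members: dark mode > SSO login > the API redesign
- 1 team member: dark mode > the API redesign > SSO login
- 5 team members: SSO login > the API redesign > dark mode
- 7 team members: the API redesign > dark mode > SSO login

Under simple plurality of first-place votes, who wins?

First-place votes: the API redesign 7, dark mode 4, SSO login 5.
the API redesign has the most first-place votes.

the API redesign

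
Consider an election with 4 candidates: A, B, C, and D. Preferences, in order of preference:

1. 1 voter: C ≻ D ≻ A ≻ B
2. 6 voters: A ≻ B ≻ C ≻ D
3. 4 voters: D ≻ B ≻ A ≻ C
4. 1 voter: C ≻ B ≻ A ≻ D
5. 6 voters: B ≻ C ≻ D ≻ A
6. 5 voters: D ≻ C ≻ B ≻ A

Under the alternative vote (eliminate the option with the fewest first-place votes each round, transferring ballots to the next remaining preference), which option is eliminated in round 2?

A

Round 1: A 6, B 6, C 2, D 9. Eliminate C.
Round 2: A 6, B 7, D 10. Eliminate A.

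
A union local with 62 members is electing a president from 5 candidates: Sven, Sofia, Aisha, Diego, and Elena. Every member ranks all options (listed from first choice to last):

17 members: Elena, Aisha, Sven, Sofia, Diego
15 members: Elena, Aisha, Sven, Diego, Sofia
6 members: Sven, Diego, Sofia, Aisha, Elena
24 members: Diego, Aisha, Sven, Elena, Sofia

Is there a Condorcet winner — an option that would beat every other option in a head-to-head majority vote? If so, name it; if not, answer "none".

Elena

Elena vs Sven: 32–30 for Elena.
Elena vs Sofia: 56–6 for Elena.
Elena vs Aisha: 32–30 for Elena.
Elena vs Diego: 32–30 for Elena.
Elena beats every other option head-to-head.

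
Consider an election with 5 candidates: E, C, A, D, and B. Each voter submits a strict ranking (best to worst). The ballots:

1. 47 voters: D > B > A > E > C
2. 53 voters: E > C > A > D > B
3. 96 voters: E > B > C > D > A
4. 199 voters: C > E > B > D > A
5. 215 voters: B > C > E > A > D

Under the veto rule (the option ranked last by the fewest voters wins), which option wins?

E

Last-place votes: E 0, C 47, A 295, D 215, B 53.
E is ranked last by the fewest voters, so E wins.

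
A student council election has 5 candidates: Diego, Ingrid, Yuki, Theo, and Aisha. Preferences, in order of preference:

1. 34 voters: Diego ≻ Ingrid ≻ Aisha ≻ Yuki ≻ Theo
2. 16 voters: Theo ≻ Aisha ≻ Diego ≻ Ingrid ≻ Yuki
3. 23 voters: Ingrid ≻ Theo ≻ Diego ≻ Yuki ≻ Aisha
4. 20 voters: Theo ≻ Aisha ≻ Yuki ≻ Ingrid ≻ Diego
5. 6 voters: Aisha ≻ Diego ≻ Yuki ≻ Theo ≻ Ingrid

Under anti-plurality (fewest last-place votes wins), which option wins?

Last-place votes: Diego 20, Ingrid 6, Yuki 16, Theo 34, Aisha 23.
Ingrid is ranked last by the fewest voters, so Ingrid wins.

Ingrid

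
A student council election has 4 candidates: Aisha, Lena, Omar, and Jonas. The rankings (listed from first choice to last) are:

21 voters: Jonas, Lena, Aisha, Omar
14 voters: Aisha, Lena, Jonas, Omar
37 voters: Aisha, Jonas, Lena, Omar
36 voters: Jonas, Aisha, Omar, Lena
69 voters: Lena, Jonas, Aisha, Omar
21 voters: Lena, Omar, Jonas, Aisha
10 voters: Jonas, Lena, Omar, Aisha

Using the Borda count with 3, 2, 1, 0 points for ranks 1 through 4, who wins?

Jonas

Aisha: 21·1 + 14·3 + 37·3 + 36·2 + 69·1 + 21·0 + 10·0 = 315
Lena: 21·2 + 14·2 + 37·1 + 36·0 + 69·3 + 21·3 + 10·2 = 397
Omar: 21·0 + 14·0 + 37·0 + 36·1 + 69·0 + 21·2 + 10·1 = 88
Jonas: 21·3 + 14·1 + 37·2 + 36·3 + 69·2 + 21·1 + 10·3 = 448
Jonas has the highest Borda score (448).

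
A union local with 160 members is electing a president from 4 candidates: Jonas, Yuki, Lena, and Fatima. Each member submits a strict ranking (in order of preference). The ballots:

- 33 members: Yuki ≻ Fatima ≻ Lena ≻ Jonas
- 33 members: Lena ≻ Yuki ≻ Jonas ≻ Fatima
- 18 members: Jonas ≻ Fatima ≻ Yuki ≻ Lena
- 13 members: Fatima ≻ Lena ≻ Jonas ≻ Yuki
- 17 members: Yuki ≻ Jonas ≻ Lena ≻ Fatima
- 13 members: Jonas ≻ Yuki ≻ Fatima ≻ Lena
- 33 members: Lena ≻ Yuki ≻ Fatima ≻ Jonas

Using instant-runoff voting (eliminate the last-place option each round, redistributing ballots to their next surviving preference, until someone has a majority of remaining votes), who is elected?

Yuki

Round 1: Jonas 31, Yuki 50, Lena 66, Fatima 13. Eliminate Fatima.
Round 2: Jonas 31, Yuki 50, Lena 79. Eliminate Jonas.
Round 3: Yuki 81, Lena 79. Yuki has a majority.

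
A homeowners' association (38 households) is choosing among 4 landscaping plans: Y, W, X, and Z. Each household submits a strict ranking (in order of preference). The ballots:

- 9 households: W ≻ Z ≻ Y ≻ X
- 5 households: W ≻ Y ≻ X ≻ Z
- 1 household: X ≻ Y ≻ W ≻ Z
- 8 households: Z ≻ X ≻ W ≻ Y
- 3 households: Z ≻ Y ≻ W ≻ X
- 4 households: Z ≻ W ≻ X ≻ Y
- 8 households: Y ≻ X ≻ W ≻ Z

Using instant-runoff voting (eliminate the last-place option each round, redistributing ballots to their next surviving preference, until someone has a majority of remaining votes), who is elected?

Round 1: Y 8, W 14, X 1, Z 15. Eliminate X.
Round 2: Y 9, W 14, Z 15. Eliminate Y.
Round 3: W 23, Z 15. W has a majority.

W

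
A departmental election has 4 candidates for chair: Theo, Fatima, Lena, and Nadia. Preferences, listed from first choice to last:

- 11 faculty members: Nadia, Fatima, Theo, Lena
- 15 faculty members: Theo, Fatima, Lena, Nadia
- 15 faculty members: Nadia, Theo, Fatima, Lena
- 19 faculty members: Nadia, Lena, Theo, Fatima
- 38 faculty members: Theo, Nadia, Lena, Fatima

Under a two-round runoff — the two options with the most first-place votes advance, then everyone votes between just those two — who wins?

Theo

Round 1 first-place votes: Theo 53, Fatima 0, Lena 0, Nadia 45.
Theo and Nadia advance.
Runoff: Theo is preferred to Nadia by 53 voters; Nadia by 45.
Theo wins the runoff.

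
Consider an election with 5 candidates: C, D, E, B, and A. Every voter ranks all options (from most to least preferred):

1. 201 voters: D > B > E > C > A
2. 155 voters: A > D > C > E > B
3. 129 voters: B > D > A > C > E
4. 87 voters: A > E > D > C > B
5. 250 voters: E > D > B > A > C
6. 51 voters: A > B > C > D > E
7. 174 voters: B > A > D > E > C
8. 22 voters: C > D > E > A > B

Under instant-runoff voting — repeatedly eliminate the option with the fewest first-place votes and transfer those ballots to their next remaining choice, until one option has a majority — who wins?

B

Round 1: C 22, D 201, E 250, B 303, A 293. Eliminate C.
Round 2: D 223, E 250, B 303, A 293. Eliminate D.
Round 3: E 272, B 504, A 293. Eliminate E.
Round 4: B 754, A 315. B has a majority.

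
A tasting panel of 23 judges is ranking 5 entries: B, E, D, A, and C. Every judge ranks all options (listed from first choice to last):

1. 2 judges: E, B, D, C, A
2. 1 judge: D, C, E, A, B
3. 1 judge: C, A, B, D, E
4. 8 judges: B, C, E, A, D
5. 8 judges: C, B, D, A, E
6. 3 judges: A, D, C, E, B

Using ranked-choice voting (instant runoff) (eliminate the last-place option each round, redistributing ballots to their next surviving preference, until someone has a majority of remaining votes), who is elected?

C

Round 1: B 8, E 2, D 1, A 3, C 9. Eliminate D.
Round 2: B 8, E 2, A 3, C 10. Eliminate E.
Round 3: B 10, A 3, C 10. Eliminate A.
Round 4: B 10, C 13. C has a majority.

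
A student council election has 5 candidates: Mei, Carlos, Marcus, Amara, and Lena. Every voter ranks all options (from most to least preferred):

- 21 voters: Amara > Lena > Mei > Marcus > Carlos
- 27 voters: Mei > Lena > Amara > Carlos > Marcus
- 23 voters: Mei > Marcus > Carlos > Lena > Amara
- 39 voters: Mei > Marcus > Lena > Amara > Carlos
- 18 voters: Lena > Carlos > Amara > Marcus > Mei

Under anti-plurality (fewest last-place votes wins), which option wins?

Last-place votes: Mei 18, Carlos 60, Marcus 27, Amara 23, Lena 0.
Lena is ranked last by the fewest voters, so Lena wins.

Lena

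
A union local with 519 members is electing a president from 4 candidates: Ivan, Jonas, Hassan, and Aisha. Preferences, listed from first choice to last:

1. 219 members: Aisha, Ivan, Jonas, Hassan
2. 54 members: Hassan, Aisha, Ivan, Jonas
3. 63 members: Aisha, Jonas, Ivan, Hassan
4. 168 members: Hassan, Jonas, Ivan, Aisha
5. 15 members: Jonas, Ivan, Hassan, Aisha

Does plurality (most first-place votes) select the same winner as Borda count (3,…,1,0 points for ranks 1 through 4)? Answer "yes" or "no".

yes

Plurality — first-place votes: Ivan 0, Jonas 15, Hassan 222, Aisha 282. Winner: Aisha.
Borda — scores: Ivan 753, Jonas 726, Hassan 681, Aisha 954. Winner: Aisha.
The two methods agree.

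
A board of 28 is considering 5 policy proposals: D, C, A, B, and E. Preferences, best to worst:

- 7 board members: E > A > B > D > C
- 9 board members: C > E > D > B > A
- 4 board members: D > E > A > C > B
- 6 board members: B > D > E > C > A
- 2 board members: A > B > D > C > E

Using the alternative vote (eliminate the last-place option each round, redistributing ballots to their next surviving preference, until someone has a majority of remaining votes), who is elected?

Round 1: D 4, C 9, A 2, B 6, E 7. Eliminate A.
Round 2: D 4, C 9, B 8, E 7. Eliminate D.
Round 3: C 9, B 8, E 11. Eliminate B.
Round 4: C 11, E 17. E has a majority.

E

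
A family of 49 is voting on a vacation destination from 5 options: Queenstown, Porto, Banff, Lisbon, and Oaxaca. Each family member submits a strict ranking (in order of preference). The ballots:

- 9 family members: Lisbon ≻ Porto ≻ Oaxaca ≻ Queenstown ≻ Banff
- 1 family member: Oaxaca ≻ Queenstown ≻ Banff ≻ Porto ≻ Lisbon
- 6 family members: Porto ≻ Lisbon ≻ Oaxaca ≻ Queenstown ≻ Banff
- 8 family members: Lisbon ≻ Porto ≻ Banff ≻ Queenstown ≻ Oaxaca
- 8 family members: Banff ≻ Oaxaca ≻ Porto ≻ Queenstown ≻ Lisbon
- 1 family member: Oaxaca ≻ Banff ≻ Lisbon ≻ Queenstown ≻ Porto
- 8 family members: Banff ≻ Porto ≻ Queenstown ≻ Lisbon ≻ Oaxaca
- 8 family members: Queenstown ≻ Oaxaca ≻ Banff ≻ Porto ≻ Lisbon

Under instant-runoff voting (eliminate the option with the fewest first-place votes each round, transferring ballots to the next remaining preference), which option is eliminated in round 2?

Round 1: Queenstown 8, Porto 6, Banff 16, Lisbon 17, Oaxaca 2. Eliminate Oaxaca.
Round 2: Queenstown 9, Porto 6, Banff 17, Lisbon 17. Eliminate Porto.

Porto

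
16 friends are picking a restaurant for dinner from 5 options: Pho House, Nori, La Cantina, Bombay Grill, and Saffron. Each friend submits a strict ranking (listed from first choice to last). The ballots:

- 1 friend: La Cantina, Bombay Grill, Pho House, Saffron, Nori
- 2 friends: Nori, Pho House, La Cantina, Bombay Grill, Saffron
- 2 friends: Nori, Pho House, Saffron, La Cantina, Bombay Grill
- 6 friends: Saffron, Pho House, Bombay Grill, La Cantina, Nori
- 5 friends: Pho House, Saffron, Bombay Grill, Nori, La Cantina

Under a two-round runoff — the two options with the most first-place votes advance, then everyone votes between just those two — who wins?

Pho House

Round 1 first-place votes: Pho House 5, Nori 4, La Cantina 1, Bombay Grill 0, Saffron 6.
Saffron and Pho House advance.
Runoff: Saffron is preferred to Pho House by 6 voters; Pho House by 10.
Pho House wins the runoff.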